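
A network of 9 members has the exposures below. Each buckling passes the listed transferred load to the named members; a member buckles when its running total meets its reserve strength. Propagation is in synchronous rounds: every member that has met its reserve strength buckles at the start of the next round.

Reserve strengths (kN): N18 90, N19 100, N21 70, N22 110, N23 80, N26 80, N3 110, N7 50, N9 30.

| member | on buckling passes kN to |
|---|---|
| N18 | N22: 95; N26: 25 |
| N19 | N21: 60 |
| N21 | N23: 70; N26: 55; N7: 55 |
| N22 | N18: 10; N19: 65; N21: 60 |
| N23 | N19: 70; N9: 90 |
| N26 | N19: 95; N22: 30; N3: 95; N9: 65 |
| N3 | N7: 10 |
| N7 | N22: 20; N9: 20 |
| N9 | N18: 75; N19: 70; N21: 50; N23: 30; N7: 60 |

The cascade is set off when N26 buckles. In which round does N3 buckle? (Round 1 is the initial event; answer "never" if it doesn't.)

never

Round 1 — N26 buckles (initial).
  N19: +95 → 95 < 100
  N22: +30 → 30 < 110
  N3: +95 → 95 < 110
  N9: +65 → 65 ≥ 30
Round 2 — N9 buckles.
  N18: +75 → 75 < 90
  N19: +70 → 165 ≥ 100
  N21: +50 → 50 < 70
  N23: +30 → 30 < 80
  N7: +60 → 60 ≥ 50
Round 3 — N19, N7 buckle.
  N21: +60 → 110 ≥ 70
  N22: +20 → 50 < 110
Round 4 — N21 buckles.
  N23: +70 → 100 ≥ 80
Round 5 — N23 buckles.
No further bucklings.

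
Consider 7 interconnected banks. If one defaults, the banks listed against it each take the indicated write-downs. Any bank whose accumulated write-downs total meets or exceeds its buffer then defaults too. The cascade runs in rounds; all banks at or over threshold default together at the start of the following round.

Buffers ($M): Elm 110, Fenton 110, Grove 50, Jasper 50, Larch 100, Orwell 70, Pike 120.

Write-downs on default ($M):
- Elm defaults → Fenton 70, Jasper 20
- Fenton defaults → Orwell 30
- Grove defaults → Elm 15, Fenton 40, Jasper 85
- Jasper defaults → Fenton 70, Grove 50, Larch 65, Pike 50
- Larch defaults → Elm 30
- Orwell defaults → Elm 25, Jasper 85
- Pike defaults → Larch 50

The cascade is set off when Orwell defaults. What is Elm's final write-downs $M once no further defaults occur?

Round 1 — Orwell defaults (initial).
  Elm: +25 → 25 < 110
  Jasper: +85 → 85 ≥ 50
Round 2 — Jasper defaults.
  Fenton: +70 → 70 < 110
  Grove: +50 → 50 ≥ 50
  Larch: +65 → 65 < 100
  Pike: +50 → 50 < 120
Round 3 — Grove defaults.
  Elm: +15 → 40 < 110
  Fenton: +40 → 110 ≥ 110
Round 4 — Fenton defaults.
No further defaults.

40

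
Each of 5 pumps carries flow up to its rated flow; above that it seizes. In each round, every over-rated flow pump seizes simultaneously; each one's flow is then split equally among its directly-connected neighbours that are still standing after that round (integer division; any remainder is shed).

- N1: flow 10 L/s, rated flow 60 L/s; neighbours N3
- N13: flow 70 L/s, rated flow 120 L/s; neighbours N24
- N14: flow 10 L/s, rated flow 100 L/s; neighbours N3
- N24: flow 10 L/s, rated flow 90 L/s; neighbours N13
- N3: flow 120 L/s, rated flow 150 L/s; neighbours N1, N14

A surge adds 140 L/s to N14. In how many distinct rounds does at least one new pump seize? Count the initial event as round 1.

Round 1 — N14 at 150 > 100. N14 seizes.
  N14 sheds 150 L/s to N3: 150 each.
    N3: 120+150 = 270 > 150
Round 2 — N3 seizes.
  N3 sheds 270 L/s to N1: 270 each.
    N1: 10+270 = 280 > 60
Round 3 — N1 seizes.
  N1 sheds 280 L/s: no online neighbours, lost.
No further seizures.

3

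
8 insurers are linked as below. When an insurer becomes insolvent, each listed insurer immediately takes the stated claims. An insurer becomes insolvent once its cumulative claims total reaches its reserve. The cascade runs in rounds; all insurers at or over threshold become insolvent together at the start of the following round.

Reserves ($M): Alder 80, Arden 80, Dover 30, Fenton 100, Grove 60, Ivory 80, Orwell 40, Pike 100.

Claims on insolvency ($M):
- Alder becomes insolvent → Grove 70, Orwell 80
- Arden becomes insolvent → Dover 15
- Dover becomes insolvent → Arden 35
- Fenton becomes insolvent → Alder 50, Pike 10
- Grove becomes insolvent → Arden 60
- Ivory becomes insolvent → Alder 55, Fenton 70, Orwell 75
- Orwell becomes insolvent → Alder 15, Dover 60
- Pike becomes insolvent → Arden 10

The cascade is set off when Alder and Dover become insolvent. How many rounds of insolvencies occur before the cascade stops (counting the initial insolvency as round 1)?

3

Round 1 — Alder, Dover become insolvent (initial).
  Arden: +35 → 35 < 80
  Grove: +70 → 70 ≥ 60
  Orwell: +80 → 80 ≥ 40
Round 2 — Grove, Orwell become insolvent.
  Arden: +60 → 95 ≥ 80
Round 3 — Arden becomes insolvent.
No further insolvencies.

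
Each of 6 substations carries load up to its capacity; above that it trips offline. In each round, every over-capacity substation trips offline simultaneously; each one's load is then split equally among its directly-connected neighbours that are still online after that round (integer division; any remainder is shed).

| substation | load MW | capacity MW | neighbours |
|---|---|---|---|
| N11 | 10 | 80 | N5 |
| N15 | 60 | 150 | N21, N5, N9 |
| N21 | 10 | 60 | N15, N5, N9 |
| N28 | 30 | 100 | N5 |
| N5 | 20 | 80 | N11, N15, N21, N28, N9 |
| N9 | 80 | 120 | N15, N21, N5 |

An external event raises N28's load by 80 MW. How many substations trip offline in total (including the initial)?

2

Round 1 — N28 at 110 > 100. N28 trips offline.
  N28 sheds 110 MW to N5: 110 each.
    N5: 20+110 = 130 > 80
Round 2 — N5 trips offline.
  N5 sheds 130 MW to N11, N15, N21, N9: 32 each (2 lost).
    N11: 10+32 = 42 ≤ 80
    N15: 60+32 = 92 ≤ 150
    N21: 10+32 = 42 ≤ 60
    N9: 80+32 = 112 ≤ 120
No further trips.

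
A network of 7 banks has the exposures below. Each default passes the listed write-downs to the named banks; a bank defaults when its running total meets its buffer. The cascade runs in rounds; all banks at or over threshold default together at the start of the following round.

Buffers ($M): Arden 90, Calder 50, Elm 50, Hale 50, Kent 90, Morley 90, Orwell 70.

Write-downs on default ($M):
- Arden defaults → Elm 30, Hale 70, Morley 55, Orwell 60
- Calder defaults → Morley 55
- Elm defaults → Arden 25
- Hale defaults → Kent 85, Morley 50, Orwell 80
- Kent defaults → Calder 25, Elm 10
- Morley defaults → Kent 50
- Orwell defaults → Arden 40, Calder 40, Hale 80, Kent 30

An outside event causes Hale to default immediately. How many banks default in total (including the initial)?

Round 1 — Hale defaults (initial).
  Kent: +85 → 85 < 90
  Morley: +50 → 50 < 90
  Orwell: +80 → 80 ≥ 70
Round 2 — Orwell defaults.
  Arden: +40 → 40 < 90
  Calder: +40 → 40 < 50
  Kent: +30 → 115 ≥ 90
Round 3 — Kent defaults.
  Calder: +25 → 65 ≥ 50
  Elm: +10 → 10 < 50
Round 4 — Calder defaults.
  Morley: +55 → 105 ≥ 90
Round 5 — Morley defaults.
No further defaults.

5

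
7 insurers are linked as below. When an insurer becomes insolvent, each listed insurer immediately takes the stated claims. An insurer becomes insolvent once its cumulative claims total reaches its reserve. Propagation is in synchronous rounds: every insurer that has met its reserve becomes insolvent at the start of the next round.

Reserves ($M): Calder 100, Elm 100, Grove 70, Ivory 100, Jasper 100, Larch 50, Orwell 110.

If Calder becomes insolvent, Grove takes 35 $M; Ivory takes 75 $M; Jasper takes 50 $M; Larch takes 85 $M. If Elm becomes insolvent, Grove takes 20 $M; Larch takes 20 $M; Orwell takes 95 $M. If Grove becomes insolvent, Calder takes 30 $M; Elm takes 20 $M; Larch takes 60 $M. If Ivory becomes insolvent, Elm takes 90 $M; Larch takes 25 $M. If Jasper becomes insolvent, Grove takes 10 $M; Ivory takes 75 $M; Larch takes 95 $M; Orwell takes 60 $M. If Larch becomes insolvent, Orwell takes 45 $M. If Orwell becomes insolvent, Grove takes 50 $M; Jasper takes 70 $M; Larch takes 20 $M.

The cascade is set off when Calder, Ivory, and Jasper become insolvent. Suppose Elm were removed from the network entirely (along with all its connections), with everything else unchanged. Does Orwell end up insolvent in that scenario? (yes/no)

no

With Elm removed:
Round 1 — Calder, Ivory, Jasper become insolvent (initial).
  Grove: +35+10 → 45 < 70
  Larch: +85+25+95 → 205 ≥ 50
  Orwell: +60 → 60 < 110
Round 2 — Larch becomes insolvent.
  Orwell: +45 → 105 < 110
No further insolvencies.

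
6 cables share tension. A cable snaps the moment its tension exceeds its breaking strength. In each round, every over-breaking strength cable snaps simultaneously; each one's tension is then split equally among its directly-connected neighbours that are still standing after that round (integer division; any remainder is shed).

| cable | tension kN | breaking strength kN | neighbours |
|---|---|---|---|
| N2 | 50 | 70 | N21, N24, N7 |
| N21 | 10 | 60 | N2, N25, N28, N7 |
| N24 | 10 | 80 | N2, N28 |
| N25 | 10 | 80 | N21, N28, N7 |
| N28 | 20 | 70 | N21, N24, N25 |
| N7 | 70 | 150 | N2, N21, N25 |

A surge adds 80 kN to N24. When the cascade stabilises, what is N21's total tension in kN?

57

Round 1 — N24 at 90 > 80. N24 snaps.
  N24 sheds 90 kN to N2, N28: 45 each.
    N2: 50+45 = 95 > 70
    N28: 20+45 = 65 ≤ 70
Round 2 — N2 snaps.
  N2 sheds 95 kN to N21, N7: 47 each (1 lost).
    N21: 10+47 = 57 ≤ 60
    N7: 70+47 = 117 ≤ 150
No further breaks.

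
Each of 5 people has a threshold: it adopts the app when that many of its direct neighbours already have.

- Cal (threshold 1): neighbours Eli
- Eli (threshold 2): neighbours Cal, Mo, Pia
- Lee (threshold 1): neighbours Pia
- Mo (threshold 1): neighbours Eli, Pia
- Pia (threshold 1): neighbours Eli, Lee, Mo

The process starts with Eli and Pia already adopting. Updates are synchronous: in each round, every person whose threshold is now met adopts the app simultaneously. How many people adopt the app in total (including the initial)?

Round 1 — Eli, Pia adopt the app (initial).
Round 2 — checking thresholds:
  Cal: 1 of 1 neighbours ≥ 1, adopts the app.
  Lee: 1 of 1 neighbours ≥ 1, adopts the app.
  Mo: 2 of 2 neighbours ≥ 1, adopts the app.
Round 3 — no new adoptions; cascade stops.

5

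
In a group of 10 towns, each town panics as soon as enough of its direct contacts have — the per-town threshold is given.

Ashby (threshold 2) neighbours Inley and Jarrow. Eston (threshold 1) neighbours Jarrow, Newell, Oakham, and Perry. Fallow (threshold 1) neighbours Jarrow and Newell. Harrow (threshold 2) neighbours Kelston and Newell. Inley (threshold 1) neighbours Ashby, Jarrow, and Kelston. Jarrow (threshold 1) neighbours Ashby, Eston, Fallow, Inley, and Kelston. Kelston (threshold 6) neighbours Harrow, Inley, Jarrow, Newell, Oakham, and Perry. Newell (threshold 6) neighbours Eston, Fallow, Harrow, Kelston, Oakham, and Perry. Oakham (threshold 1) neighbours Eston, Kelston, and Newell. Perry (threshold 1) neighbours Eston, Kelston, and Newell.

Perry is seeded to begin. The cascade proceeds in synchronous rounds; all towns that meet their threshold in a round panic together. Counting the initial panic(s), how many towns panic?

7

Round 1 — Perry panics (initial).
Round 2 — checking thresholds:
  Eston: 1 of 4 neighbours ≥ 1, panics.
  Kelston: 1 of 6 neighbours < 6, not yet.
  Newell: 1 of 6 neighbours < 6, not yet.
Round 3 — checking thresholds:
  Jarrow: 1 of 5 neighbours ≥ 1, panics.
  Kelston: 1 of 6 neighbours < 6, not yet.
  Newell: 2 of 6 neighbours < 6, not yet.
  Oakham: 1 of 3 neighbours ≥ 1, panics.
Round 4 — checking thresholds:
  Ashby: 1 of 2 neighbours < 2, not yet.
  Fallow: 1 of 2 neighbours ≥ 1, panics.
  Inley: 1 of 3 neighbours ≥ 1, panics.
  Kelston: 3 of 6 neighbours < 6, not yet.
  Newell: 3 of 6 neighbours < 6, not yet.
Round 5 — checking thresholds:
  Ashby: 2 of 2 neighbours ≥ 2, panics.
  Kelston: 4 of 6 neighbours < 6, not yet.
  Newell: 4 of 6 neighbours < 6, not yet.
Round 6 — no new panics; cascade stops.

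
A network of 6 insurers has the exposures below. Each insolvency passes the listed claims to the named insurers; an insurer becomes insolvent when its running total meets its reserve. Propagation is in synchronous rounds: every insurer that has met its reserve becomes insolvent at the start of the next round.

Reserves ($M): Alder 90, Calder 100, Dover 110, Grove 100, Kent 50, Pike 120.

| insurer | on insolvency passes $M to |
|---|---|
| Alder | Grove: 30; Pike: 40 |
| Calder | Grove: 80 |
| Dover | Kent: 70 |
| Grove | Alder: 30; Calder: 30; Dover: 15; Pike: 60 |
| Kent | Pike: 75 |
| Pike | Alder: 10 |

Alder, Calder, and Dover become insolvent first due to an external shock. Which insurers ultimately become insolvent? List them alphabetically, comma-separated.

Alder, Calder, Dover, Grove, Kent, Pike

Round 1 — Alder, Calder, Dover become insolvent (initial).
  Grove: +30+80 → 110 ≥ 100
  Kent: +70 → 70 ≥ 50
  Pike: +40 → 40 < 120
Round 2 — Grove, Kent become insolvent.
  Pike: +60+75 → 175 ≥ 120
Round 3 — Pike becomes insolvent.
No further insolvencies.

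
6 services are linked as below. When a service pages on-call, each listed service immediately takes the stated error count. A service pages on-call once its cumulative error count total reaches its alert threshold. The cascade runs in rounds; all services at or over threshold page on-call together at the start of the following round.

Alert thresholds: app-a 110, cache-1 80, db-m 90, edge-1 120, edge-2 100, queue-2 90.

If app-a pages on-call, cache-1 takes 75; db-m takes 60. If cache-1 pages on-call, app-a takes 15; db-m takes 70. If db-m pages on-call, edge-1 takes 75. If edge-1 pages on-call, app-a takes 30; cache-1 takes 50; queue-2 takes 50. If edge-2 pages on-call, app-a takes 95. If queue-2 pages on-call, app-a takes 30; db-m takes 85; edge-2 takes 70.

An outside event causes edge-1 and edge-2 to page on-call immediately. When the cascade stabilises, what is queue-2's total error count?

Round 1 — edge-1, edge-2 page on-call (initial).
  app-a: +30+95 → 125 ≥ 110
  cache-1: +50 → 50 < 80
  queue-2: +50 → 50 < 90
Round 2 — app-a pages on-call.
  cache-1: +75 → 125 ≥ 80
  db-m: +60 → 60 < 90
Round 3 — cache-1 pages on-call.
  db-m: +70 → 130 ≥ 90
Round 4 — db-m pages on-call.
No further pages.

50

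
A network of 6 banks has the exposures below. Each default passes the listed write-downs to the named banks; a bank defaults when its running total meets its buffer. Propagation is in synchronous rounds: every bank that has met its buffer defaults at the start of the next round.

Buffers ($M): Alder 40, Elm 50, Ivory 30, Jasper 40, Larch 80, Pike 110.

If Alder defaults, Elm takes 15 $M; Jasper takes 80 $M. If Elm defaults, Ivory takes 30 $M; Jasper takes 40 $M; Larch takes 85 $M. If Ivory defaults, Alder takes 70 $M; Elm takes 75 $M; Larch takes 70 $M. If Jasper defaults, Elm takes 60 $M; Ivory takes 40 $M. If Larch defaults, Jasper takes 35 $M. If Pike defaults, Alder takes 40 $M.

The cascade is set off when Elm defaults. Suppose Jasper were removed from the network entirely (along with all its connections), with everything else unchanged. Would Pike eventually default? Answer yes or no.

With Jasper removed:
Round 1 — Elm defaults (initial).
  Ivory: +30 → 30 ≥ 30
  Larch: +85 → 85 ≥ 80
Round 2 — Ivory, Larch default.
  Alder: +70 → 70 ≥ 40
Round 3 — Alder defaults.
No further defaults.

no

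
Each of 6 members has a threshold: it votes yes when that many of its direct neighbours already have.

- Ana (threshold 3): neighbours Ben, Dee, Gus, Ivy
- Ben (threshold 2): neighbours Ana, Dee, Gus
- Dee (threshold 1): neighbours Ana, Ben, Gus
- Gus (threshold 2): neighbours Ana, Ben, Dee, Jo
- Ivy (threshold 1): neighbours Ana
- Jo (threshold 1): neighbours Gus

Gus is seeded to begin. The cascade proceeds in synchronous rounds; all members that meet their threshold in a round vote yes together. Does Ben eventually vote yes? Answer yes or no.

Round 1 — Gus votes yes (initial).
Round 2 — checking thresholds:
  Ana: 1 of 4 neighbours < 3, below threshold.
  Ben: 1 of 3 neighbours < 2, below threshold.
  Dee: 1 of 3 neighbours ≥ 1, votes yes.
  Jo: 1 of 1 neighbours ≥ 1, votes yes.
Round 3 — checking thresholds:
  Ana: 2 of 4 neighbours < 3, below threshold.
  Ben: 2 of 3 neighbours ≥ 2, votes yes.
Round 4 — checking thresholds:
  Ana: 3 of 4 neighbours ≥ 3, votes yes.
Round 5 — checking thresholds:
  Ivy: 1 of 1 neighbours ≥ 1, votes yes.
Round 6 — no new yes votes; cascade stops.

yes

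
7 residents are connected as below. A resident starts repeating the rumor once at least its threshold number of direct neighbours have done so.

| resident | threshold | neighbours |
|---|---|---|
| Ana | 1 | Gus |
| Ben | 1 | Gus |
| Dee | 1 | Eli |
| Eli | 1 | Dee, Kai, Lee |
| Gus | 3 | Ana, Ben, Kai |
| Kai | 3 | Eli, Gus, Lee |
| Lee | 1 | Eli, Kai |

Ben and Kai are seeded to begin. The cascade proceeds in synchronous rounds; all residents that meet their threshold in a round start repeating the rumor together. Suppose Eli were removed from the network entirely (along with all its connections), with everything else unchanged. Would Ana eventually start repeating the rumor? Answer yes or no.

no

With Eli removed:
Round 1 — Ben, Kai start repeating the rumor (initial).
Round 2 — checking thresholds:
  Gus: 2 of 3 neighbours < 3, holds.
  Lee: 1 of 1 neighbours ≥ 1, starts repeating the rumor.
Round 3 — no new spreads; cascade stops.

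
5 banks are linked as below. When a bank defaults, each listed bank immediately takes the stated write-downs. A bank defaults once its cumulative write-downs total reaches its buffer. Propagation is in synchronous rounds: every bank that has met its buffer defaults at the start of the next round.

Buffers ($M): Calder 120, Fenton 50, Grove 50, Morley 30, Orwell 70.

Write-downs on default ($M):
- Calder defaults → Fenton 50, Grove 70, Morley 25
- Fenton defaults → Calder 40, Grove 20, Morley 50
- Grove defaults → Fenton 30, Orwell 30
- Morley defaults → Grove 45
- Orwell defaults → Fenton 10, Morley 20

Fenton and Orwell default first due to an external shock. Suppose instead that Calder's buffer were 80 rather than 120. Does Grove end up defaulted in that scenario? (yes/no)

yes

With Calder's buffer at 80:
Round 1 — Fenton, Orwell default (initial).
  Calder: +40 → 40 < 80
  Grove: +20 → 20 < 50
  Morley: +50+20 → 70 ≥ 30
Round 2 — Morley defaults.
  Grove: +45 → 65 ≥ 50
Round 3 — Grove defaults.
No further defaults.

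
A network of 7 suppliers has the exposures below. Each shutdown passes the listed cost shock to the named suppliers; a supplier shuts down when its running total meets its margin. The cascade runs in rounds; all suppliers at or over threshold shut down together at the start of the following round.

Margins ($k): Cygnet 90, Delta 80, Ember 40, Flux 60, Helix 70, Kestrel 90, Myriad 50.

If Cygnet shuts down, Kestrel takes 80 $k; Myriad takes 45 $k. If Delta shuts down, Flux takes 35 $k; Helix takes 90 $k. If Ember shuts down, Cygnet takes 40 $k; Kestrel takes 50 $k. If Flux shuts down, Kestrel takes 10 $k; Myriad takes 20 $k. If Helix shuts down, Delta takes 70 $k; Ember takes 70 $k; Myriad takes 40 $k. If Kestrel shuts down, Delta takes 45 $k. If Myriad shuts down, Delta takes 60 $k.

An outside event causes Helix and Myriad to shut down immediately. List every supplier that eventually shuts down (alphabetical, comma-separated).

Delta, Ember, Helix, Myriad

Round 1 — Helix, Myriad shut down (initial).
  Delta: +70+60 → 130 ≥ 80
  Ember: +70 → 70 ≥ 40
Round 2 — Delta, Ember shut down.
  Cygnet: +40 → 40 < 90
  Flux: +35 → 35 < 60
  Kestrel: +50 → 50 < 90
No further shutdowns.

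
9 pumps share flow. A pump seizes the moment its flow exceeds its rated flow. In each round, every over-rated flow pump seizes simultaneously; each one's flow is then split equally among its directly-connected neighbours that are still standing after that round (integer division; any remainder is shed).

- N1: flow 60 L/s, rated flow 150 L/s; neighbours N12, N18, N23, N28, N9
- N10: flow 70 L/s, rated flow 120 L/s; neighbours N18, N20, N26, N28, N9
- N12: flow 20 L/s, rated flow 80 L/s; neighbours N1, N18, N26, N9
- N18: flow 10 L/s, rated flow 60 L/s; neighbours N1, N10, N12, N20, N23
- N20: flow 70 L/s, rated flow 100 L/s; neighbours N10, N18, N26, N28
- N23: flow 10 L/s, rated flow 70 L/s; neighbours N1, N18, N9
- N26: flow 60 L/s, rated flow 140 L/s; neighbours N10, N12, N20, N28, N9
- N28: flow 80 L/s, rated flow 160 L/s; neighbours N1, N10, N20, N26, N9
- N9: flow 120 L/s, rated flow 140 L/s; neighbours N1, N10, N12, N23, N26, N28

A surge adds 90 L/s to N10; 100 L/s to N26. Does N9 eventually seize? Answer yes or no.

Round 1 — N10 at 160 > 120; N26 at 160 > 140. N10, N26 seize.
  N10 sheds 160 L/s to N18, N20, N28, N9: 40 each.
    N18: 10+40 = 50 ≤ 60
    N20: 70+40 = 110 > 100
    N28: 80+40 = 120 ≤ 160
    N9: 120+40 = 160 > 140
  N26 sheds 160 L/s to N12, N20, N28, N9: 40 each.
    N12: 20+40 = 60 ≤ 80
    N20: 110+40 = 150 > 100
    N28: 120+40 = 160 ≤ 160
    N9: 160+40 = 200 > 140
Round 2 — N20, N9 seize.
  N20 sheds 150 L/s to N18, N28: 75 each.
    N18: 50+75 = 125 > 60
    N28: 160+75 = 235 > 160
  N9 sheds 200 L/s to N1, N12, N23, N28: 50 each.
    N1: 60+50 = 110 ≤ 150
    N12: 60+50 = 110 > 80
    N23: 10+50 = 60 ≤ 70
    N28: 235+50 = 285 > 160
Round 3 — N12, N18, N28 seize.
  N12 sheds 110 L/s to N1: 110 each.
    N1: 110+110 = 220 > 150
  N18 sheds 125 L/s to N1, N23: 62 each (1 lost).
    N1: 220+62 = 282 > 150
    N23: 60+62 = 122 > 70
  N28 sheds 285 L/s to N1: 285 each.
    N1: 282+285 = 567 > 150
Round 4 — N1, N23 seize.
  N1 sheds 567 L/s: no online neighbours, lost.
  N23 sheds 122 L/s: no online neighbours, lost.
No further seizures.

yes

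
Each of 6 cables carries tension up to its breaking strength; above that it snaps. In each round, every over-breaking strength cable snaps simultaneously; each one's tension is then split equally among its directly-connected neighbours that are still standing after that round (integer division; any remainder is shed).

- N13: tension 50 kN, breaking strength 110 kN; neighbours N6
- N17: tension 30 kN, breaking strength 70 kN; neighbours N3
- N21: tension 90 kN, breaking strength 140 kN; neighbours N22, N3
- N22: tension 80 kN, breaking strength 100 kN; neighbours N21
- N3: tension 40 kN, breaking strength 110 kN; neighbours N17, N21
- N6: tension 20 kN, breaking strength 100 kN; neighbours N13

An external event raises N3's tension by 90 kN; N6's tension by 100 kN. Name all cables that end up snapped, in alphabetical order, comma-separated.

N13, N17, N21, N22, N3, N6

Round 1 — N3 at 130 > 110; N6 at 120 > 100. N3, N6 snap.
  N3 sheds 130 kN to N17, N21: 65 each.
    N17: 30+65 = 95 > 70
    N21: 90+65 = 155 > 140
  N6 sheds 120 kN to N13: 120 each.
    N13: 50+120 = 170 > 110
Round 2 — N13, N17, N21 snap.
  N13 sheds 170 kN: no online neighbours, lost.
  N17 sheds 95 kN: no online neighbours, lost.
  N21 sheds 155 kN to N22: 155 each.
    N22: 80+155 = 235 > 100
Round 3 — N22 snaps.
  N22 sheds 235 kN: no online neighbours, lost.
No further breaks.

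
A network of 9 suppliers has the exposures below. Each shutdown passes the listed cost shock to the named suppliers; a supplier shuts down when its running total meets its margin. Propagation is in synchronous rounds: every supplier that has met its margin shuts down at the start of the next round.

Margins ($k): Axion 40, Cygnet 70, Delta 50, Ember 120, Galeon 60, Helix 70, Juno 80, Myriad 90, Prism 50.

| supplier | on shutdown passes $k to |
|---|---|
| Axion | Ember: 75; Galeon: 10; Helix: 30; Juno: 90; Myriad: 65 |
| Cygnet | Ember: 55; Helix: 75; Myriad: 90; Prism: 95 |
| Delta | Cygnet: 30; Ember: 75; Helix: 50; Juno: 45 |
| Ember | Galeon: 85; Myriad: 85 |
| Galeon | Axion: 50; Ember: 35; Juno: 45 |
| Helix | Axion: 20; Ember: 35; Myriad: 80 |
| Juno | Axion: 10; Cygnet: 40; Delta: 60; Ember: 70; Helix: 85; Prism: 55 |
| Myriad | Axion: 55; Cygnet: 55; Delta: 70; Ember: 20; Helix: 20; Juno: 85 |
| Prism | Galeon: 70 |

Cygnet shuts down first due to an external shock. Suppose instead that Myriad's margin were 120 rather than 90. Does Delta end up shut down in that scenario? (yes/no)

yes

With Myriad's margin at 120:
Round 1 — Cygnet shuts down (initial).
  Ember: +55 → 55 < 120
  Helix: +75 → 75 ≥ 70
  Myriad: +90 → 90 < 120
  Prism: +95 → 95 ≥ 50
Round 2 — Helix, Prism shut down.
  Axion: +20 → 20 < 40
  Ember: +35 → 90 < 120
  Galeon: +70 → 70 ≥ 60
  Myriad: +80 → 170 ≥ 120
Round 3 — Galeon, Myriad shut down.
  Axion: +50+55 → 125 ≥ 40
  Delta: +70 → 70 ≥ 50
  Ember: +35+20 → 145 ≥ 120
  Juno: +45+85 → 130 ≥ 80
Round 4 — Axion, Delta, Ember, Juno shut down.
No further shutdowns.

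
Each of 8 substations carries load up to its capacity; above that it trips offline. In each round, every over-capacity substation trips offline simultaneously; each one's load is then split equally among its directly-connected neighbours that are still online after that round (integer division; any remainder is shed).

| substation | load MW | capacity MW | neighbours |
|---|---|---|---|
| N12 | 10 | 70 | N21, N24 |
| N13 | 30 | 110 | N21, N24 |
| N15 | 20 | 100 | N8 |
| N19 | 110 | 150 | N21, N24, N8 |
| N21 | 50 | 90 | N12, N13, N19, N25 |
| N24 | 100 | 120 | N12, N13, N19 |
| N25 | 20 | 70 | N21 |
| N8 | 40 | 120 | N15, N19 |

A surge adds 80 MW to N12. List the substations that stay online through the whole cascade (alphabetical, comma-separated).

N25

Round 1 — N12 at 90 > 70. N12 trips offline.
  N12 sheds 90 MW to N21, N24: 45 each.
    N21: 50+45 = 95 > 90
    N24: 100+45 = 145 > 120
Round 2 — N21, N24 trip offline.
  N21 sheds 95 MW to N13, N19, N25: 31 each (2 lost).
    N13: 30+31 = 61 ≤ 110
    N19: 110+31 = 141 ≤ 150
    N25: 20+31 = 51 ≤ 70
  N24 sheds 145 MW to N13, N19: 72 each (1 lost).
    N13: 61+72 = 133 > 110
    N19: 141+72 = 213 > 150
Round 3 — N13, N19 trip offline.
  N13 sheds 133 MW: no online neighbours, lost.
  N19 sheds 213 MW to N8: 213 each.
    N8: 40+213 = 253 > 120
Round 4 — N8 trips offline.
  N8 sheds 253 MW to N15: 253 each.
    N15: 20+253 = 273 > 100
Round 5 — N15 trips offline.
  N15 sheds 273 MW: no online neighbours, lost.
No further trips.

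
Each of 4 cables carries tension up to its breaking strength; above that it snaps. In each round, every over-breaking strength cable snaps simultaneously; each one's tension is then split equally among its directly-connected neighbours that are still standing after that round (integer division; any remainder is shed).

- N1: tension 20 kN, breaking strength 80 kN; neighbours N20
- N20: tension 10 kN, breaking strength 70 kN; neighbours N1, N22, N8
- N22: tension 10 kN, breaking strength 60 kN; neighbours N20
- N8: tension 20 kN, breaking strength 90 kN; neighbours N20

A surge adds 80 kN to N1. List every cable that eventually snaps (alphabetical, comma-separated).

N1, N20, N22

Round 1 — N1 at 100 > 80. N1 snaps.
  N1 sheds 100 kN to N20: 100 each.
    N20: 10+100 = 110 > 70
Round 2 — N20 snaps.
  N20 sheds 110 kN to N22, N8: 55 each.
    N22: 10+55 = 65 > 60
    N8: 20+55 = 75 ≤ 90
Round 3 — N22 snaps.
  N22 sheds 65 kN: no online neighbours, lost.
No further breaks.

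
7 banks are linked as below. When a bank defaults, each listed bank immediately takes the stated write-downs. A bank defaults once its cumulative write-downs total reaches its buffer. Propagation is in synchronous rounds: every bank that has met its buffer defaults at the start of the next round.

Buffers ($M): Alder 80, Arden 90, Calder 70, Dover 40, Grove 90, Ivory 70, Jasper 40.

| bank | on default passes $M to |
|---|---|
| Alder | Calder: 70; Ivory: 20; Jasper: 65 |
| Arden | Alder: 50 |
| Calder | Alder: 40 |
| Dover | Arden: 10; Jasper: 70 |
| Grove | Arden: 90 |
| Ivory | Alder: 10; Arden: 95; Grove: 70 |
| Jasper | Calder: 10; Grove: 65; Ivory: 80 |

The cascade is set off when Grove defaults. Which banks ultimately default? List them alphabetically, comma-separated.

Round 1 — Grove defaults (initial).
  Arden: +90 → 90 ≥ 90
Round 2 — Arden defaults.
  Alder: +50 → 50 < 80
No further defaults.

Arden, Grove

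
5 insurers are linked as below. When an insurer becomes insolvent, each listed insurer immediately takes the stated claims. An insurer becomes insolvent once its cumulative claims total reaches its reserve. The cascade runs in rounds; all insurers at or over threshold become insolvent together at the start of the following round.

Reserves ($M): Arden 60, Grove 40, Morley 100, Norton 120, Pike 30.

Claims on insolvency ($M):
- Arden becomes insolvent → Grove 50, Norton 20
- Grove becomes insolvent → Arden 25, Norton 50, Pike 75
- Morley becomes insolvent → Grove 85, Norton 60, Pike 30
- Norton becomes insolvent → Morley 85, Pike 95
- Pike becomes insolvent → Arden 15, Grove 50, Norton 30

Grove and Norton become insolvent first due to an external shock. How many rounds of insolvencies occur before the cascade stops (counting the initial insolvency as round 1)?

Round 1 — Grove, Norton become insolvent (initial).
  Arden: +25 → 25 < 60
  Morley: +85 → 85 < 100
  Pike: +75+95 → 170 ≥ 30
Round 2 — Pike becomes insolvent.
  Arden: +15 → 40 < 60
No further insolvencies.

2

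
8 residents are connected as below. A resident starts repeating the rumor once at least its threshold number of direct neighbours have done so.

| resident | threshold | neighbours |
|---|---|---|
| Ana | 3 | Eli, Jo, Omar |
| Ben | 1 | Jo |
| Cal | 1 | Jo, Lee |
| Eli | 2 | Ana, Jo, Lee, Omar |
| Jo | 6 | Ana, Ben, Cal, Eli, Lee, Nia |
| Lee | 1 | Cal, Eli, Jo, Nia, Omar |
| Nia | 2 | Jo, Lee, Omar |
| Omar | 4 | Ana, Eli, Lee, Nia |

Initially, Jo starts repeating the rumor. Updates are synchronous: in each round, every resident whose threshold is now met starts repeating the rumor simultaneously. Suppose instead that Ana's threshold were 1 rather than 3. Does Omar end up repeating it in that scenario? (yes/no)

With Ana's threshold at 1:
Round 1 — Jo starts repeating the rumor (initial).
Round 2 — checking thresholds:
  Ana: 1 of 3 neighbours ≥ 1, starts repeating the rumor.
  Ben: 1 of 1 neighbours ≥ 1, starts repeating the rumor.
  Cal: 1 of 2 neighbours ≥ 1, starts repeating the rumor.
  Eli: 1 of 4 neighbours < 2, holds.
  Lee: 1 of 5 neighbours ≥ 1, starts repeating the rumor.
  Nia: 1 of 3 neighbours < 2, holds.
Round 3 — checking thresholds:
  Eli: 3 of 4 neighbours ≥ 2, starts repeating the rumor.
  Nia: 2 of 3 neighbours ≥ 2, starts repeating the rumor.
  Omar: 2 of 4 neighbours < 4, holds.
Round 4 — checking thresholds:
  Omar: 4 of 4 neighbours ≥ 4, starts repeating the rumor.
Round 5 — no new spreads; cascade stops.

yes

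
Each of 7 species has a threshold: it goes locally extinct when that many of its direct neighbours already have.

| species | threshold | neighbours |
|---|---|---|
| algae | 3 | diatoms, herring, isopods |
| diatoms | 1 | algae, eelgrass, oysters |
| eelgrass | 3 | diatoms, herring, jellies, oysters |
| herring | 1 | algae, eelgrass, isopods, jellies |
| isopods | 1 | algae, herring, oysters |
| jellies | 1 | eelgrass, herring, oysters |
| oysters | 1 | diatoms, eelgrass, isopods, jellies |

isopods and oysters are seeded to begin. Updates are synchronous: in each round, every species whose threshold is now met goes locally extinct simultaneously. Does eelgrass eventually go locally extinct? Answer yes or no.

yes

Round 1 — isopods, oysters go locally extinct (initial).
Round 2 — checking thresholds:
  algae: 1 of 3 neighbours < 3, holds.
  diatoms: 1 of 3 neighbours ≥ 1, goes locally extinct.
  eelgrass: 1 of 4 neighbours < 3, holds.
  herring: 1 of 4 neighbours ≥ 1, goes locally extinct.
  jellies: 1 of 3 neighbours ≥ 1, goes locally extinct.
Round 3 — checking thresholds:
  algae: 3 of 3 neighbours ≥ 3, goes locally extinct.
  eelgrass: 4 of 4 neighbours ≥ 3, goes locally extinct.
Round 4 — no new extinctions; cascade stops.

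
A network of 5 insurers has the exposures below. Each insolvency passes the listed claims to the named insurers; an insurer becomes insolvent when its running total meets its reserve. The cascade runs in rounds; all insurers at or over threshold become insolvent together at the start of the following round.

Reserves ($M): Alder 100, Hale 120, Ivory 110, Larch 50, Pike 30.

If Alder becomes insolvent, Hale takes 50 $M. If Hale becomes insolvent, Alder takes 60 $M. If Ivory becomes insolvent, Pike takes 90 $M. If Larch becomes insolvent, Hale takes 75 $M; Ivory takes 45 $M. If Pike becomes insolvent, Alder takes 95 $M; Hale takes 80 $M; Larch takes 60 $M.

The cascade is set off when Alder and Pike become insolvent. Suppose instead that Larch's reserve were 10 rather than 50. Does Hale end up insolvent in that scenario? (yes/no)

yes

With Larch's reserve at 10:
Round 1 — Alder, Pike become insolvent (initial).
  Hale: +50+80 → 130 ≥ 120
  Larch: +60 → 60 ≥ 10
Round 2 — Hale, Larch become insolvent.
  Ivory: +45 → 45 < 110
No further insolvencies.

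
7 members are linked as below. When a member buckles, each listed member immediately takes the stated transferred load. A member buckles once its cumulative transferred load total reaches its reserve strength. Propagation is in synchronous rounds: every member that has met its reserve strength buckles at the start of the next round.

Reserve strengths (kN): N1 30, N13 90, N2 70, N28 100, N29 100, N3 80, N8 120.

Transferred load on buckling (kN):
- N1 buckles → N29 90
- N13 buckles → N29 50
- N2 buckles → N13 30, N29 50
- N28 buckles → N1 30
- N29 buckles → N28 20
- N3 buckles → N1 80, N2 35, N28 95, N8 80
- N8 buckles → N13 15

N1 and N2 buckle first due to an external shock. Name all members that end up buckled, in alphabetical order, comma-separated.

Round 1 — N1, N2 buckle (initial).
  N13: +30 → 30 < 90
  N29: +90+50 → 140 ≥ 100
Round 2 — N29 buckles.
  N28: +20 → 20 < 100
No further bucklings.

N1, N2, N29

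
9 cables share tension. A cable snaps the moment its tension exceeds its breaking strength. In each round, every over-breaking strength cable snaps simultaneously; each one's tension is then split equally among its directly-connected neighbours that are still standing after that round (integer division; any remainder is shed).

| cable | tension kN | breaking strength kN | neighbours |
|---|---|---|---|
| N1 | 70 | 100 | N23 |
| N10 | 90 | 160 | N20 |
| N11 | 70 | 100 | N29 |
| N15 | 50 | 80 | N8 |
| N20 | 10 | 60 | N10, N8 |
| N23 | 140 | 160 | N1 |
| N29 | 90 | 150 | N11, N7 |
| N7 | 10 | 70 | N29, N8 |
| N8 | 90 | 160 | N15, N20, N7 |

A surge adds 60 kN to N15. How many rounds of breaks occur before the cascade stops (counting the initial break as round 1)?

Round 1 — N15 at 110 > 80. N15 snaps.
  N15 sheds 110 kN to N8: 110 each.
    N8: 90+110 = 200 > 160
Round 2 — N8 snaps.
  N8 sheds 200 kN to N20, N7: 100 each.
    N20: 10+100 = 110 > 60
    N7: 10+100 = 110 > 70
Round 3 — N20, N7 snap.
  N20 sheds 110 kN to N10: 110 each.
    N10: 90+110 = 200 > 160
  N7 sheds 110 kN to N29: 110 each.
    N29: 90+110 = 200 > 150
Round 4 — N10, N29 snap.
  N10 sheds 200 kN: no online neighbours, lost.
  N29 sheds 200 kN to N11: 200 each.
    N11: 70+200 = 270 > 100
Round 5 — N11 snaps.
  N11 sheds 270 kN: no online neighbours, lost.
No further breaks.

5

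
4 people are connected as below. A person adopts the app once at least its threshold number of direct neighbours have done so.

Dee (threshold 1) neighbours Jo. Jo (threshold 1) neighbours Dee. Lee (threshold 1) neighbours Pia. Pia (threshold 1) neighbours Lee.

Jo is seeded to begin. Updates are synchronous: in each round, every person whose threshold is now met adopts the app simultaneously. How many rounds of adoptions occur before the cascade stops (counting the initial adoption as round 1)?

Round 1 — Jo adopts the app (initial).
Round 2 — checking thresholds:
  Dee: 1 of 1 neighbours ≥ 1, adopts the app.
Round 3 — no new adoptions; cascade stops.

2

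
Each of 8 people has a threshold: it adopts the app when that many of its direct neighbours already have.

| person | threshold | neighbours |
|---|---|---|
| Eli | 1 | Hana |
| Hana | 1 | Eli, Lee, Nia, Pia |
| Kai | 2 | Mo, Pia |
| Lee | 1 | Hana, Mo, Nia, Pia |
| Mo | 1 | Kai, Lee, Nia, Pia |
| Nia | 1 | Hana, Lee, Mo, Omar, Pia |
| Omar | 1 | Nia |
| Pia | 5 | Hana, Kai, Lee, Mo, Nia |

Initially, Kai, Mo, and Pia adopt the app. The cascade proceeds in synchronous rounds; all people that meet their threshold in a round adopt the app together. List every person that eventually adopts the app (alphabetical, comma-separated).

Round 1 — Kai, Mo, Pia adopt the app (initial).
Round 2 — checking thresholds:
  Hana: 1 of 4 neighbours ≥ 1, adopts the app.
  Lee: 2 of 4 neighbours ≥ 1, adopts the app.
  Nia: 2 of 5 neighbours ≥ 1, adopts the app.
Round 3 — checking thresholds:
  Eli: 1 of 1 neighbours ≥ 1, adopts the app.
  Omar: 1 of 1 neighbours ≥ 1, adopts the app.
Round 4 — no new adoptions; cascade stops.

Eli, Hana, Kai, Lee, Mo, Nia, Omar, Pia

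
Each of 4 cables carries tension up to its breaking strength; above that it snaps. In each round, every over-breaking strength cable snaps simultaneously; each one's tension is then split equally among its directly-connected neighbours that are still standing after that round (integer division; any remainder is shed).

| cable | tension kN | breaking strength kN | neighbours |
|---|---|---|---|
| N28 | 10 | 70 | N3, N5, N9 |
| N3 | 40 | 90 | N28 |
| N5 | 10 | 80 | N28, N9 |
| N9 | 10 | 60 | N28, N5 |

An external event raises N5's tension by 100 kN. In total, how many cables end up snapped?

Round 1 — N5 at 110 > 80. N5 snaps.
  N5 sheds 110 kN to N28, N9: 55 each.
    N28: 10+55 = 65 ≤ 70
    N9: 10+55 = 65 > 60
Round 2 — N9 snaps.
  N9 sheds 65 kN to N28: 65 each.
    N28: 65+65 = 130 > 70
Round 3 — N28 snaps.
  N28 sheds 130 kN to N3: 130 each.
    N3: 40+130 = 170 > 90
Round 4 — N3 snaps.
  N3 sheds 170 kN: no online neighbours, lost.
No further breaks.

4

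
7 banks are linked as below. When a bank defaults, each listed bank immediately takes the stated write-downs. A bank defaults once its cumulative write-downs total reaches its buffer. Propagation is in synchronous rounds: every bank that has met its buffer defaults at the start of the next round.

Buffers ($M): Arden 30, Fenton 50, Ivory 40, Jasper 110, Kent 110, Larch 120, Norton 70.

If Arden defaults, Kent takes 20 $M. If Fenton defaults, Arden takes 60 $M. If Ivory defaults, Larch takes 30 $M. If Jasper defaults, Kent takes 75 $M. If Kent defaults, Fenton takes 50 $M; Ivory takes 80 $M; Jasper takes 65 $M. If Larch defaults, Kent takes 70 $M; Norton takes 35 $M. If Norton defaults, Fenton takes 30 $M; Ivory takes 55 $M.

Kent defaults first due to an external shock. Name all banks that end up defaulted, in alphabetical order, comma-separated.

Round 1 — Kent defaults (initial).
  Fenton: +50 → 50 ≥ 50
  Ivory: +80 → 80 ≥ 40
  Jasper: +65 → 65 < 110
Round 2 — Fenton, Ivory default.
  Arden: +60 → 60 ≥ 30
  Larch: +30 → 30 < 120
Round 3 — Arden defaults.
No further defaults.

Arden, Fenton, Ivory, Kent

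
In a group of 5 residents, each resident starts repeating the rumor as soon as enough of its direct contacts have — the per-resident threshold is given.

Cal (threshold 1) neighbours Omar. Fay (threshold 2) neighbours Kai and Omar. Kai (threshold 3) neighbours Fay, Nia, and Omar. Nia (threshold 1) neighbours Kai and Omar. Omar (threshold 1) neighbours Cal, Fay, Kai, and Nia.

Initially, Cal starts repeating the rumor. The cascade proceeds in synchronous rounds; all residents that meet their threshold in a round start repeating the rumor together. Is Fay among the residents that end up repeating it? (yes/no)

Round 1 — Cal starts repeating the rumor (initial).
Round 2 — checking thresholds:
  Omar: 1 of 4 neighbours ≥ 1, starts repeating the rumor.
Round 3 — checking thresholds:
  Fay: 1 of 2 neighbours < 2, below threshold.
  Kai: 1 of 3 neighbours < 3, below threshold.
  Nia: 1 of 2 neighbours ≥ 1, starts repeating the rumor.
Round 4 — no new spreads; cascade stops.

no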